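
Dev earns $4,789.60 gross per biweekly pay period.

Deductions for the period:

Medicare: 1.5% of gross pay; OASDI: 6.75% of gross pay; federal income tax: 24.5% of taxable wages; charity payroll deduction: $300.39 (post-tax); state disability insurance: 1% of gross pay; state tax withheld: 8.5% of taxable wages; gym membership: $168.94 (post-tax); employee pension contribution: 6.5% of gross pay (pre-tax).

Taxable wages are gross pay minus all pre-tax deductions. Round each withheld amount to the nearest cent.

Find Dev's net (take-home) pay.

Employee pension contribution: $4,789.60 × 0.065 = $311.32
Taxable wages = $4,789.60 − $311.32 = $4,478.28
State tax withheld: $4,478.28 × 0.085 = $380.65
Federal income tax: $4,478.28 × 0.245 = $1,097.18
Medicare: $4,789.60 × 0.015 = $71.84
OASDI: $4,789.60 × 0.0675 = $323.30
State disability insurance: $4,789.60 × 0.01 = $47.90
Charity payroll deduction: $300.39
Gym membership: $168.94
Total deductions = $311.32 + $380.65 + $1,097.18 + $71.84 + $323.30 + $47.90 + $300.39 + $168.94 = $2,701.52
Net pay = $4,789.60 − $2,701.52 = $2,088.08

$2,088.08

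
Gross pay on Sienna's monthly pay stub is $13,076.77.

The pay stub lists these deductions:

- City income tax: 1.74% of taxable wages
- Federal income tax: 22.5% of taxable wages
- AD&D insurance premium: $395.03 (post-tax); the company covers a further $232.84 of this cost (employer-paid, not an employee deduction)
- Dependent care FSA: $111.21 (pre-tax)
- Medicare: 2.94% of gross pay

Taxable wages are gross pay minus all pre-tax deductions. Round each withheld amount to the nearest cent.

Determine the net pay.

$9,043.22

Dependent care FSA: $111.21
Taxable wages = $13,076.77 − $111.21 = $12,965.56
City income tax: $12,965.56 × 0.0174 = $225.60
Federal income tax: $12,965.56 × 0.225 = $2,917.25
Medicare: $13,076.77 × 0.0294 = $384.46
AD&D insurance premium: $395.03
(Employer's $232.84 toward AD&D insurance premium is not withheld from the employee.)
Total deductions = $111.21 + $225.60 + $2,917.25 + $384.46 + $395.03 = $4,033.55
Net pay = $13,076.77 − $4,033.55 = $9,043.22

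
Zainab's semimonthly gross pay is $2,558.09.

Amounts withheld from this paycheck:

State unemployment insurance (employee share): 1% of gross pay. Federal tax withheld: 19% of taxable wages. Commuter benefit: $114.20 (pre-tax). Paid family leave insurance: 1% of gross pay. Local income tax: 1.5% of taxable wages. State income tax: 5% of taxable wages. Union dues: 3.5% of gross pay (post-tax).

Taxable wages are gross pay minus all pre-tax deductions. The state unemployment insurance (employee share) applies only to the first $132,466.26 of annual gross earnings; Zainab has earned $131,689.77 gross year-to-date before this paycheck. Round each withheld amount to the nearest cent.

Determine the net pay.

Commuter benefit: $114.20
Taxable wages = $2,558.09 − $114.20 = $2,443.89
Federal tax withheld: $2,443.89 × 0.19 = $464.34
Local income tax: $2,443.89 × 0.015 = $36.66
State income tax: $2,443.89 × 0.05 = $122.19
State unemployment insurance (employee share): only $132,466.26 − $131,689.77 = $776.49 of this check is subject → $776.49 × 0.01 = $7.76
Paid family leave insurance: $2,558.09 × 0.01 = $25.58
Union dues: $2,558.09 × 0.035 = $89.53
Total deductions = $114.20 + $464.34 + $36.66 + $122.19 + $7.76 + $25.58 + $89.53 = $860.26
Net pay = $2,558.09 − $860.26 = $1,697.83

$1,697.83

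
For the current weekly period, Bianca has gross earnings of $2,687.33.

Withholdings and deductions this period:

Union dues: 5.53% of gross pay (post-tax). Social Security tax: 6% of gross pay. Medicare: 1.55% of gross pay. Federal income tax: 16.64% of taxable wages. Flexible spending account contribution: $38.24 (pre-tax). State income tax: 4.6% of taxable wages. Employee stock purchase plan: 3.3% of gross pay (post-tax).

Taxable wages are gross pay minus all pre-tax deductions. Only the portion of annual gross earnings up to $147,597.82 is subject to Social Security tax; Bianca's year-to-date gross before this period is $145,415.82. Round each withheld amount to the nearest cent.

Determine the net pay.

$1,676.56

Flexible spending account contribution: $38.24
Taxable wages = $2,687.33 − $38.24 = $2,649.09
Federal income tax: $2,649.09 × 0.1664 = $440.81
State income tax: $2,649.09 × 0.046 = $121.86
Social Security tax: only $147,597.82 − $145,415.82 = $2,182.00 of this check is subject → $2,182.00 × 0.06 = $130.92
Medicare: $2,687.33 × 0.0155 = $41.65
Union dues: $2,687.33 × 0.0553 = $148.61
Employee stock purchase plan: $2,687.33 × 0.033 = $88.68
Total deductions = $38.24 + $440.81 + $121.86 + $130.92 + $41.65 + $148.61 + $88.68 = $1,010.77
Net pay = $2,687.33 − $1,010.77 = $1,676.56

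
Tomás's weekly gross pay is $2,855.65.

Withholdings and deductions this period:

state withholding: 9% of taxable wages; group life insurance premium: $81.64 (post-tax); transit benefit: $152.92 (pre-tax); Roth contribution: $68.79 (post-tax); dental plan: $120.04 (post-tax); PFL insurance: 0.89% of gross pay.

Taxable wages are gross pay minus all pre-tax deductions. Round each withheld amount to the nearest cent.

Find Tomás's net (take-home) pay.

$2,163.59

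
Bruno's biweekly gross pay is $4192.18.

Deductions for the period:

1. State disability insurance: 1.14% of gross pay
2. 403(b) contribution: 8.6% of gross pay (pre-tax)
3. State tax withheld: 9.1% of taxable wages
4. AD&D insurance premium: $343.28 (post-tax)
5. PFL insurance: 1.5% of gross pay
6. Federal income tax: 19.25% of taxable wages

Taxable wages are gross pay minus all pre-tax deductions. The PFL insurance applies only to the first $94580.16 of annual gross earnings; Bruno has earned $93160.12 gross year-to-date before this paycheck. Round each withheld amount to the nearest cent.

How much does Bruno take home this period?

403(b) contribution: $4192.18 × 0.086 = $360.53
Taxable wages = $4192.18 − $360.53 = $3831.65
Federal income tax: $3831.65 × 0.1925 = $737.59
State tax withheld: $3831.65 × 0.091 = $348.68
State disability insurance: $4192.18 × 0.0114 = $47.79
PFL insurance: only $94580.16 − $93160.12 = $1420.04 of this check is subject → $1420.04 × 0.015 = $21.30
AD&D insurance premium: $343.28
Total deductions = $360.53 + $737.59 + $348.68 + $47.79 + $21.30 + $343.28 = $1859.17
Net pay = $4192.18 − $1859.17 = $2333.01

$2333.01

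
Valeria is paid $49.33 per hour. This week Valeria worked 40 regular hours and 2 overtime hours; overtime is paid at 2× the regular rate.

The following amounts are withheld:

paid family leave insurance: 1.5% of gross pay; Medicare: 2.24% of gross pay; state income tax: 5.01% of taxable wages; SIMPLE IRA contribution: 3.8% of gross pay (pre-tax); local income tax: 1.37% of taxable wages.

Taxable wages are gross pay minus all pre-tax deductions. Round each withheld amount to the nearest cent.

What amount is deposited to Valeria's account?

Regular pay: 40 × $49.33 = $1,973.20
Overtime pay: 2 × $49.33 × 2 = $197.32
Gross pay = $1,973.20 + $197.32 = $2,170.52
SIMPLE IRA contribution: $2,170.52 × 0.038 = $82.48
Taxable wages = $2,170.52 − $82.48 = $2,088.04
Local income tax: $2,088.04 × 0.0137 = $28.61
State income tax: $2,088.04 × 0.0501 = $104.61
Paid family leave insurance: $2,170.52 × 0.015 = $32.56
Medicare: $2,170.52 × 0.0224 = $48.62
Total deductions = $82.48 + $28.61 + $104.61 + $32.56 + $48.62 = $296.88
Net pay = $2,170.52 − $296.88 = $1,873.64

$1,873.64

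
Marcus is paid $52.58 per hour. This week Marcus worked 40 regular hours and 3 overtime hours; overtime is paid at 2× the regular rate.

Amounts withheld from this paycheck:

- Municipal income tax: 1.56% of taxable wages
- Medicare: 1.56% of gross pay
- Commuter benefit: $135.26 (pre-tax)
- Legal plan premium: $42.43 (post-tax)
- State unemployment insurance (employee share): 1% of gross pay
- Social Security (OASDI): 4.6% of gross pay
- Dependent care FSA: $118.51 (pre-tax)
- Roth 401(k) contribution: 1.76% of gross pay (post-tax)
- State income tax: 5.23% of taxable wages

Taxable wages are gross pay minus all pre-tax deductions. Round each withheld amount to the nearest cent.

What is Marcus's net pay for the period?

Regular pay: 40 × $52.58 = $2103.20
Overtime pay: 3 × $52.58 × 2 = $315.48
Gross pay = $2103.20 + $315.48 = $2418.68
Commuter benefit: $135.26
Dependent care FSA: $118.51
Pre-tax total = $135.26 + $118.51 = $253.77
Taxable wages = $2418.68 − $253.77 = $2164.91
Municipal income tax: $2164.91 × 0.0156 = $33.77
State income tax: $2164.91 × 0.0523 = $113.22
Social Security (OASDI): $2418.68 × 0.046 = $111.26
State unemployment insurance (employee share): $2418.68 × 0.01 = $24.19
Medicare: $2418.68 × 0.0156 = $37.73
Legal plan premium: $42.43
Roth 401(k) contribution: $2418.68 × 0.0176 = $42.57
Total deductions = $135.26 + $118.51 + $33.77 + $113.22 + $111.26 + $24.19 + $37.73 + $42.43 + $42.57 = $658.94
Net pay = $2418.68 − $658.94 = $1759.74

$1759.74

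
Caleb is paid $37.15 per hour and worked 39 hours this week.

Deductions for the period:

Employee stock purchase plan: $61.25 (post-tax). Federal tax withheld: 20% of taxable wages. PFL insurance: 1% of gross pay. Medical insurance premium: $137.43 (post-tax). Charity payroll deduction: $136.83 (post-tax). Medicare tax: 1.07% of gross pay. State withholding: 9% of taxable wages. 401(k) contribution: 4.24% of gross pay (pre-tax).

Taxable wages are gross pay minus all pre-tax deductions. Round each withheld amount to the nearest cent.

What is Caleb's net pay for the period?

Gross pay: 39 × $37.15 = $1,448.85
401(k) contribution: $1,448.85 × 0.0424 = $61.43
Taxable wages = $1,448.85 − $61.43 = $1,387.42
Federal tax withheld: $1,387.42 × 0.2 = $277.48
State withholding: $1,387.42 × 0.09 = $124.87
PFL insurance: $1,448.85 × 0.01 = $14.49
Medicare tax: $1,448.85 × 0.0107 = $15.50
Medical insurance premium: $137.43
Charity payroll deduction: $136.83
Employee stock purchase plan: $61.25
Total deductions = $61.43 + $277.48 + $124.87 + $14.49 + $15.50 + $137.43 + $136.83 + $61.25 = $829.28
Net pay = $1,448.85 − $829.28 = $619.57

$619.57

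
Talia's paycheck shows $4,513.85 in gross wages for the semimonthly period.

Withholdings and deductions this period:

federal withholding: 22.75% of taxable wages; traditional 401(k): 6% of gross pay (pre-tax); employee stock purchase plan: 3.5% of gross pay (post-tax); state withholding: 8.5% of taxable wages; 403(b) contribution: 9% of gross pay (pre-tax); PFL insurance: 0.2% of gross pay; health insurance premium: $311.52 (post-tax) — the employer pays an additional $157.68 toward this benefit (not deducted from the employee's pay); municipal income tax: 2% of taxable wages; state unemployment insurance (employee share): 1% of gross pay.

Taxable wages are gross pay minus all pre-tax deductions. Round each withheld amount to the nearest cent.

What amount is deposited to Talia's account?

403(b) contribution: $4,513.85 × 0.09 = $406.25
Traditional 401(k): $4,513.85 × 0.06 = $270.83
Pre-tax total = $406.25 + $270.83 = $677.08
Taxable wages = $4,513.85 − $677.08 = $3,836.77
Municipal income tax: $3,836.77 × 0.02 = $76.74
Federal withholding: $3,836.77 × 0.2275 = $872.87
State withholding: $3,836.77 × 0.085 = $326.13
PFL insurance: $4,513.85 × 0.002 = $9.03
State unemployment insurance (employee share): $4,513.85 × 0.01 = $45.14
Employee stock purchase plan: $4,513.85 × 0.035 = $157.98
Health insurance premium: $311.52
(Employer's $157.68 toward health insurance premium is not withheld from the employee.)
Total deductions = $406.25 + $270.83 + $76.74 + $872.87 + $326.13 + $9.03 + $45.14 + $157.98 + $311.52 = $2,476.49
Net pay = $4,513.85 − $2,476.49 = $2,037.36

$2,037.36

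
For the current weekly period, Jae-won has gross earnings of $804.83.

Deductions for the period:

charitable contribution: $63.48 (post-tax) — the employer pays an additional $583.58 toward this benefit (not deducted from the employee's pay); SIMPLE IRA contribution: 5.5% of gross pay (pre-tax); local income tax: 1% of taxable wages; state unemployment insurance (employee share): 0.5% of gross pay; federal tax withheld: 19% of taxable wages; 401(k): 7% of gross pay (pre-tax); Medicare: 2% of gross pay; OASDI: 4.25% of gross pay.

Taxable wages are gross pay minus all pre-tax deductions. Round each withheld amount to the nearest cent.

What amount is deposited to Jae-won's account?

$445.57

401(k): $804.83 × 0.07 = $56.34
SIMPLE IRA contribution: $804.83 × 0.055 = $44.27
Pre-tax total = $56.34 + $44.27 = $100.61
Taxable wages = $804.83 − $100.61 = $704.22
Federal tax withheld: $704.22 × 0.19 = $133.80
Local income tax: $704.22 × 0.01 = $7.04
Medicare: $804.83 × 0.02 = $16.10
State unemployment insurance (employee share): $804.83 × 0.005 = $4.02
OASDI: $804.83 × 0.0425 = $34.21
Charitable contribution: $63.48
(Employer's $583.58 toward charitable contribution is not withheld from the employee.)
Total deductions = $56.34 + $44.27 + $133.80 + $7.04 + $16.10 + $4.02 + $34.21 + $63.48 = $359.26
Net pay = $804.83 − $359.26 = $445.57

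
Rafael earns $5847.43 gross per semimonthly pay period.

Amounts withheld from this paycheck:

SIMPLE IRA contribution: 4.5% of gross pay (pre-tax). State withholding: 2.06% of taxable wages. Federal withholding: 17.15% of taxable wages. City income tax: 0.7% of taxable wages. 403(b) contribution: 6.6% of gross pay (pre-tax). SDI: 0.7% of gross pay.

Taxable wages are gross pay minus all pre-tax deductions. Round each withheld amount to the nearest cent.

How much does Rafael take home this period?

$4122.44

SIMPLE IRA contribution: $5847.43 × 0.045 = $263.13
403(b) contribution: $5847.43 × 0.066 = $385.93
Pre-tax total = $263.13 + $385.93 = $649.06
Taxable wages = $5847.43 − $649.06 = $5198.37
City income tax: $5198.37 × 0.007 = $36.39
State withholding: $5198.37 × 0.0206 = $107.09
Federal withholding: $5198.37 × 0.1715 = $891.52
SDI: $5847.43 × 0.007 = $40.93
Total deductions = $263.13 + $385.93 + $36.39 + $107.09 + $891.52 + $40.93 = $1724.99
Net pay = $5847.43 − $1724.99 = $4122.44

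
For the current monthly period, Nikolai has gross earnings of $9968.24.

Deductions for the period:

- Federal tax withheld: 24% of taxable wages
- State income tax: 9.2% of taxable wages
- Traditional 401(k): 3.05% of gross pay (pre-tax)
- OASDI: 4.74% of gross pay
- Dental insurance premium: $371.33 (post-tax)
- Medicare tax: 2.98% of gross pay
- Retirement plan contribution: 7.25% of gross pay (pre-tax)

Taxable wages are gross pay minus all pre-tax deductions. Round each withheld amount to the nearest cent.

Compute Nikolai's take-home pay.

Retirement plan contribution: $9968.24 × 0.0725 = $722.70
Traditional 401(k): $9968.24 × 0.0305 = $304.03
Pre-tax total = $722.70 + $304.03 = $1026.73
Taxable wages = $9968.24 − $1026.73 = $8941.51
State income tax: $8941.51 × 0.092 = $822.62
Federal tax withheld: $8941.51 × 0.24 = $2145.96
Medicare tax: $9968.24 × 0.0298 = $297.05
OASDI: $9968.24 × 0.0474 = $472.49
Dental insurance premium: $371.33
Total deductions = $722.70 + $304.03 + $822.62 + $2145.96 + $297.05 + $472.49 + $371.33 = $5136.18
Net pay = $9968.24 − $5136.18 = $4832.06

$4832.06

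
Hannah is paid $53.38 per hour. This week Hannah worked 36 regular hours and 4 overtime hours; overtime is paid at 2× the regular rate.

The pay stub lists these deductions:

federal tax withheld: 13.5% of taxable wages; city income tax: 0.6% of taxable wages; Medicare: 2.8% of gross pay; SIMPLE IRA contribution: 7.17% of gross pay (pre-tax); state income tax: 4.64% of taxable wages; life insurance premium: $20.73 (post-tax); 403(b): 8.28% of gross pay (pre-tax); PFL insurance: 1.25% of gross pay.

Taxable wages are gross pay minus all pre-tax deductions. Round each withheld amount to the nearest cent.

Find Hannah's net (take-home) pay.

Regular pay: 36 × $53.38 = $1921.68
Overtime pay: 4 × $53.38 × 2 = $427.04
Gross pay = $1921.68 + $427.04 = $2348.72
403(b): $2348.72 × 0.0828 = $194.47
SIMPLE IRA contribution: $2348.72 × 0.0717 = $168.40
Pre-tax total = $194.47 + $168.40 = $362.87
Taxable wages = $2348.72 − $362.87 = $1985.85
City income tax: $1985.85 × 0.006 = $11.92
State income tax: $1985.85 × 0.0464 = $92.14
Federal tax withheld: $1985.85 × 0.135 = $268.09
PFL insurance: $2348.72 × 0.0125 = $29.36
Medicare: $2348.72 × 0.028 = $65.76
Life insurance premium: $20.73
Total deductions = $194.47 + $168.40 + $11.92 + $92.14 + $268.09 + $29.36 + $65.76 + $20.73 = $850.87
Net pay = $2348.72 − $850.87 = $1497.85

$1497.85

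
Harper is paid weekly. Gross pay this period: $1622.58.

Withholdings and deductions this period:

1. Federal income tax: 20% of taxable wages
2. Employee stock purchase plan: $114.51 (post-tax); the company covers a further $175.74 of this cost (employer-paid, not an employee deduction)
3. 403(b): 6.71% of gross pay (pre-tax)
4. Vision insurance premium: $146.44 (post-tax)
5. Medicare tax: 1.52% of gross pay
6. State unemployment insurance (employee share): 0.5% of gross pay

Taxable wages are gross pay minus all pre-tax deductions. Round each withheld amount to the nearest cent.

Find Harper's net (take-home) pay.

$917.24

403(b): $1622.58 × 0.0671 = $108.88
Taxable wages = $1622.58 − $108.88 = $1513.70
Federal income tax: $1513.70 × 0.2 = $302.74
Medicare tax: $1622.58 × 0.0152 = $24.66
State unemployment insurance (employee share): $1622.58 × 0.005 = $8.11
Employee stock purchase plan: $114.51
Vision insurance premium: $146.44
(Employer's $175.74 toward employee stock purchase plan is not withheld from the employee.)
Total deductions = $108.88 + $302.74 + $24.66 + $8.11 + $114.51 + $146.44 = $705.34
Net pay = $1622.58 − $705.34 = $917.24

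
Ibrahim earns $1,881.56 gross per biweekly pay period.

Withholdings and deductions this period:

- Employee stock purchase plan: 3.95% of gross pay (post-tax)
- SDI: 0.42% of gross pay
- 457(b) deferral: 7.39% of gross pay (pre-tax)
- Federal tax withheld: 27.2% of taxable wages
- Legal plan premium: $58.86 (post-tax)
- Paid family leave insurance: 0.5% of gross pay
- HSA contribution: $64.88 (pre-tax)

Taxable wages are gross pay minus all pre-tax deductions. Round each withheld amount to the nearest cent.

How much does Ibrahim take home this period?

$1,070.82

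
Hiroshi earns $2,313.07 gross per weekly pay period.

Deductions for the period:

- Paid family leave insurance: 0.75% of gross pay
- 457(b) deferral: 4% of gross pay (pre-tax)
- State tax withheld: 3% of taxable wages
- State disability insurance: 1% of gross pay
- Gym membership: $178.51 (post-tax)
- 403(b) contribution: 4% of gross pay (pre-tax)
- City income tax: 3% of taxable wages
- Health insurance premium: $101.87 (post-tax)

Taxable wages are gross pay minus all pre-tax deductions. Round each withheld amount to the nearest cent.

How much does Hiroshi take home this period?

$1,679.49

403(b) contribution: $2,313.07 × 0.04 = $92.52
457(b) deferral: $2,313.07 × 0.04 = $92.52
Pre-tax total = $92.52 + $92.52 = $185.04
Taxable wages = $2,313.07 − $185.04 = $2,128.03
State tax withheld: $2,128.03 × 0.03 = $63.84
City income tax: $2,128.03 × 0.03 = $63.84
State disability insurance: $2,313.07 × 0.01 = $23.13
Paid family leave insurance: $2,313.07 × 0.0075 = $17.35
Health insurance premium: $101.87
Gym membership: $178.51
Total deductions = $92.52 + $92.52 + $63.84 + $63.84 + $23.13 + $17.35 + $101.87 + $178.51 = $633.58
Net pay = $2,313.07 − $633.58 = $1,679.49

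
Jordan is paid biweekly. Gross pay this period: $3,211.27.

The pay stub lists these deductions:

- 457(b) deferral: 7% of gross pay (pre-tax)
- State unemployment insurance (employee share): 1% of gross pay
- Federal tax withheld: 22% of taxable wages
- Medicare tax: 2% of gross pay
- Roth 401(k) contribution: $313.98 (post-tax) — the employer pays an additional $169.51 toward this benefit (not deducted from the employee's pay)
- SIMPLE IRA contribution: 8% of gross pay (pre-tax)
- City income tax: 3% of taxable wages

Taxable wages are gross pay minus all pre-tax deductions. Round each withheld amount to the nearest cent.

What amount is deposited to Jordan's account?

457(b) deferral: $3,211.27 × 0.07 = $224.79
SIMPLE IRA contribution: $3,211.27 × 0.08 = $256.90
Pre-tax total = $224.79 + $256.90 = $481.69
Taxable wages = $3,211.27 − $481.69 = $2,729.58
City income tax: $2,729.58 × 0.03 = $81.89
Federal tax withheld: $2,729.58 × 0.22 = $600.51
Medicare tax: $3,211.27 × 0.02 = $64.23
State unemployment insurance (employee share): $3,211.27 × 0.01 = $32.11
Roth 401(k) contribution: $313.98
(Employer's $169.51 toward Roth 401(k) contribution is not withheld from the employee.)
Total deductions = $224.79 + $256.90 + $81.89 + $600.51 + $64.23 + $32.11 + $313.98 = $1,574.41
Net pay = $3,211.27 − $1,574.41 = $1,636.86

$1,636.86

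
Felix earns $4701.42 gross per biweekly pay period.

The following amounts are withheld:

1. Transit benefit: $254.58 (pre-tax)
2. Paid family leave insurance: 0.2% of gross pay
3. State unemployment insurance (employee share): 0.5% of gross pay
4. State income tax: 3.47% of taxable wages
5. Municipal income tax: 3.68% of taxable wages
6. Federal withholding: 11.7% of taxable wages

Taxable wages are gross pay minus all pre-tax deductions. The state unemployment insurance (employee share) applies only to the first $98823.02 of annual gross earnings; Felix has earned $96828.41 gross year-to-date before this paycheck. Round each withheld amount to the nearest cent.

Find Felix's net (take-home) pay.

Transit benefit: $254.58
Taxable wages = $4701.42 − $254.58 = $4446.84
State income tax: $4446.84 × 0.0347 = $154.31
Federal withholding: $4446.84 × 0.117 = $520.28
Municipal income tax: $4446.84 × 0.0368 = $163.64
Paid family leave insurance: $4701.42 × 0.002 = $9.40
State unemployment insurance (employee share): only $98823.02 − $96828.41 = $1994.61 of this check is subject → $1994.61 × 0.005 = $9.97
Total deductions = $254.58 + $154.31 + $520.28 + $163.64 + $9.40 + $9.97 = $1112.18
Net pay = $4701.42 − $1112.18 = $3589.24

$3589.24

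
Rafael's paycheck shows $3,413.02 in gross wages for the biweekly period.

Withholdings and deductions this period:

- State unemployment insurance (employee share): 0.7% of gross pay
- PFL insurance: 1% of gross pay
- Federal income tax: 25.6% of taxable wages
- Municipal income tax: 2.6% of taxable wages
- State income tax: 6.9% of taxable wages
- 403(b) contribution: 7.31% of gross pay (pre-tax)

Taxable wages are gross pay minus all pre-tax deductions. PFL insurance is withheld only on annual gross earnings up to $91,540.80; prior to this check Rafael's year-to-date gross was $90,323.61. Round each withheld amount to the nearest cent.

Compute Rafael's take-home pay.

$2,017.08

403(b) contribution: $3,413.02 × 0.0731 = $249.49
Taxable wages = $3,413.02 − $249.49 = $3,163.53
State income tax: $3,163.53 × 0.069 = $218.28
Federal income tax: $3,163.53 × 0.256 = $809.86
Municipal income tax: $3,163.53 × 0.026 = $82.25
State unemployment insurance (employee share): $3,413.02 × 0.007 = $23.89
PFL insurance: only $91,540.80 − $90,323.61 = $1,217.19 of this check is subject → $1,217.19 × 0.01 = $12.17
Total deductions = $249.49 + $218.28 + $809.86 + $82.25 + $23.89 + $12.17 = $1,395.94
Net pay = $3,413.02 − $1,395.94 = $2,017.08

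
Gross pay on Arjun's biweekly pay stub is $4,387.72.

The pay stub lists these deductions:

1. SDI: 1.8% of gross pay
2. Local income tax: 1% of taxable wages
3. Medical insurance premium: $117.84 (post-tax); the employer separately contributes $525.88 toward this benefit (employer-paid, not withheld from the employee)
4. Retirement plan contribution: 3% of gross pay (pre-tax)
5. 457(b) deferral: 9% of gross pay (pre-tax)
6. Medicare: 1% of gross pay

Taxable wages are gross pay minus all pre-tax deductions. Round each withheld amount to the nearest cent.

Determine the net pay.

Retirement plan contribution: $4,387.72 × 0.03 = $131.63
457(b) deferral: $4,387.72 × 0.09 = $394.89
Pre-tax total = $131.63 + $394.89 = $526.52
Taxable wages = $4,387.72 − $526.52 = $3,861.20
Local income tax: $3,861.20 × 0.01 = $38.61
SDI: $4,387.72 × 0.018 = $78.98
Medicare: $4,387.72 × 0.01 = $43.88
Medical insurance premium: $117.84
(Employer's $525.88 toward medical insurance premium is not withheld from the employee.)
Total deductions = $131.63 + $394.89 + $38.61 + $78.98 + $43.88 + $117.84 = $805.83
Net pay = $4,387.72 − $805.83 = $3,581.89

$3,581.89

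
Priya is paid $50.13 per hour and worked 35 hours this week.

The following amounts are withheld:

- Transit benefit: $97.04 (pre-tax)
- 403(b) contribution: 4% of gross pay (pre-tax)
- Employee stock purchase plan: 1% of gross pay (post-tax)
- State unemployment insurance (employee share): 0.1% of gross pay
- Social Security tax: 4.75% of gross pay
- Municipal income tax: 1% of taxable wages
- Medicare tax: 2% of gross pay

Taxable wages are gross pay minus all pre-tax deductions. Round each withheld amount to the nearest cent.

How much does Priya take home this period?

$1433.73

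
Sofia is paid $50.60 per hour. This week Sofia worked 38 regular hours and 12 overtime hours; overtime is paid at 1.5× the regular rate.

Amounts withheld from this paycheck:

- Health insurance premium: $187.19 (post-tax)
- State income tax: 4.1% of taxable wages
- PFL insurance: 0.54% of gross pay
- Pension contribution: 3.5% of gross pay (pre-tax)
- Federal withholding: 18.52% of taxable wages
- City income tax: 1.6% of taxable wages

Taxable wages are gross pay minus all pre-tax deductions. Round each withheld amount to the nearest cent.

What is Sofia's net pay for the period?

$1,869.66

Regular pay: 38 × $50.60 = $1,922.80
Overtime pay: 12 × $50.60 × 1.5 = $910.80
Gross pay = $1,922.80 + $910.80 = $2,833.60
Pension contribution: $2,833.60 × 0.035 = $99.18
Taxable wages = $2,833.60 − $99.18 = $2,734.42
Federal withholding: $2,734.42 × 0.1852 = $506.41
City income tax: $2,734.42 × 0.016 = $43.75
State income tax: $2,734.42 × 0.041 = $112.11
PFL insurance: $2,833.60 × 0.0054 = $15.30
Health insurance premium: $187.19
Total deductions = $99.18 + $506.41 + $43.75 + $112.11 + $15.30 + $187.19 = $963.94
Net pay = $2,833.60 − $963.94 = $1,869.66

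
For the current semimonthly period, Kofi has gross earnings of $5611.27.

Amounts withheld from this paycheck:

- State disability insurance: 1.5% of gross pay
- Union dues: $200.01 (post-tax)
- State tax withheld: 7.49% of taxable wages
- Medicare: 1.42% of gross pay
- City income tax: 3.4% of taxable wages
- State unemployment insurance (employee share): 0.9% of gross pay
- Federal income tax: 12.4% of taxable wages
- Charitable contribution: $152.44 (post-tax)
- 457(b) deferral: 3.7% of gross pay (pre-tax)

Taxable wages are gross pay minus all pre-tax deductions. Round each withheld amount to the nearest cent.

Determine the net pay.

457(b) deferral: $5611.27 × 0.037 = $207.62
Taxable wages = $5611.27 − $207.62 = $5403.65
City income tax: $5403.65 × 0.034 = $183.72
Federal income tax: $5403.65 × 0.124 = $670.05
State tax withheld: $5403.65 × 0.0749 = $404.73
Medicare: $5611.27 × 0.0142 = $79.68
State disability insurance: $5611.27 × 0.015 = $84.17
State unemployment insurance (employee share): $5611.27 × 0.009 = $50.50
Union dues: $200.01
Charitable contribution: $152.44
Total deductions = $207.62 + $183.72 + $670.05 + $404.73 + $79.68 + $84.17 + $50.50 + $200.01 + $152.44 = $2032.92
Net pay = $5611.27 − $2032.92 = $3578.35

$3578.35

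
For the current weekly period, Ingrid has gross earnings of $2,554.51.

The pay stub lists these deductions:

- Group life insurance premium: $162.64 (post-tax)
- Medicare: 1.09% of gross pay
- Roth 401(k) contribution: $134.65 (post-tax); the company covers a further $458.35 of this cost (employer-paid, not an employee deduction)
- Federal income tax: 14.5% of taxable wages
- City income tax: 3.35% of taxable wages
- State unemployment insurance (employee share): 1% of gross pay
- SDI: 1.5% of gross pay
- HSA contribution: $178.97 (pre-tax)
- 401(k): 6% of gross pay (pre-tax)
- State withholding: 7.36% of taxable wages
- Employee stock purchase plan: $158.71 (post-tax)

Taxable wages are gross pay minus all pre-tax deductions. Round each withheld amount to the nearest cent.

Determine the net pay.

$1,114.32

HSA contribution: $178.97
401(k): $2,554.51 × 0.06 = $153.27
Pre-tax total = $178.97 + $153.27 = $332.24
Taxable wages = $2,554.51 − $332.24 = $2,222.27
Federal income tax: $2,222.27 × 0.145 = $322.23
City income tax: $2,222.27 × 0.0335 = $74.45
State withholding: $2,222.27 × 0.0736 = $163.56
SDI: $2,554.51 × 0.015 = $38.32
State unemployment insurance (employee share): $2,554.51 × 0.01 = $25.55
Medicare: $2,554.51 × 0.0109 = $27.84
Group life insurance premium: $162.64
Roth 401(k) contribution: $134.65
Employee stock purchase plan: $158.71
(Employer's $458.35 toward Roth 401(k) contribution is not withheld from the employee.)
Total deductions = $178.97 + $153.27 + $322.23 + $74.45 + $163.56 + $38.32 + $25.55 + $27.84 + $162.64 + $134.65 + $158.71 = $1,440.19
Net pay = $2,554.51 − $1,440.19 = $1,114.32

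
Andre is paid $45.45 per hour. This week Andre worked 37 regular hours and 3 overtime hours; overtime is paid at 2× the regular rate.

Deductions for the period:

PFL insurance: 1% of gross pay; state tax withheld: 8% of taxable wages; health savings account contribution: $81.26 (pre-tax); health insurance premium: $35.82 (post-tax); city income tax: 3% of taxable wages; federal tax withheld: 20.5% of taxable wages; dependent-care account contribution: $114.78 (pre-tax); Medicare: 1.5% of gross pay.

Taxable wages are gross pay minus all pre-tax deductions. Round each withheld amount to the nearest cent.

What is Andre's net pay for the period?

$1,119.77

Regular pay: 37 × $45.45 = $1,681.65
Overtime pay: 3 × $45.45 × 2 = $272.70
Gross pay = $1,681.65 + $272.70 = $1,954.35
Health savings account contribution: $81.26
Dependent-care account contribution: $114.78
Pre-tax total = $81.26 + $114.78 = $196.04
Taxable wages = $1,954.35 − $196.04 = $1,758.31
City income tax: $1,758.31 × 0.03 = $52.75
Federal tax withheld: $1,758.31 × 0.205 = $360.45
State tax withheld: $1,758.31 × 0.08 = $140.66
Medicare: $1,954.35 × 0.015 = $29.32
PFL insurance: $1,954.35 × 0.01 = $19.54
Health insurance premium: $35.82
Total deductions = $81.26 + $114.78 + $52.75 + $360.45 + $140.66 + $29.32 + $19.54 + $35.82 = $834.58
Net pay = $1,954.35 − $834.58 = $1,119.77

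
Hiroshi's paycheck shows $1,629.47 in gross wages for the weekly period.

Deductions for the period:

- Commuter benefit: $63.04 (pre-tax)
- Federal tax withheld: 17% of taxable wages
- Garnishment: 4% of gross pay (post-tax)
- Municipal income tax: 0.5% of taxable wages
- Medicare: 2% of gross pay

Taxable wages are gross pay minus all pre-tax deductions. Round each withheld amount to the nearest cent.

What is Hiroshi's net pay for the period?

Commuter benefit: $63.04
Taxable wages = $1,629.47 − $63.04 = $1,566.43
Municipal income tax: $1,566.43 × 0.005 = $7.83
Federal tax withheld: $1,566.43 × 0.17 = $266.29
Medicare: $1,629.47 × 0.02 = $32.59
Garnishment: $1,629.47 × 0.04 = $65.18
Total deductions = $63.04 + $7.83 + $266.29 + $32.59 + $65.18 = $434.93
Net pay = $1,629.47 − $434.93 = $1,194.54

$1,194.54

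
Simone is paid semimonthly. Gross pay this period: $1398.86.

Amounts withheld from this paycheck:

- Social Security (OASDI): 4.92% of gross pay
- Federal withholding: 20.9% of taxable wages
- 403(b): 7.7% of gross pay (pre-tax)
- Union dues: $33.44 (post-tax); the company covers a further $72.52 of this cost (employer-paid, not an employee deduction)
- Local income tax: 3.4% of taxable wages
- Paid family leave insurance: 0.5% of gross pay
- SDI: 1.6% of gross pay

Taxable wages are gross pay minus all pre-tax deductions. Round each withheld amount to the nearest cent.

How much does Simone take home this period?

$845.77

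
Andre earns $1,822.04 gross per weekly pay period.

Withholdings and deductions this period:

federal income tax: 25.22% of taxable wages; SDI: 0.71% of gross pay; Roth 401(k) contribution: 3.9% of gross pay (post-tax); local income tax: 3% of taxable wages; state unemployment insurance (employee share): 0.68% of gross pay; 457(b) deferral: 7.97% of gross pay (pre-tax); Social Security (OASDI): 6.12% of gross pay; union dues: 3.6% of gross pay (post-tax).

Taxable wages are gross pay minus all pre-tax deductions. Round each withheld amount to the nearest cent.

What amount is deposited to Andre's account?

$930.14

457(b) deferral: $1,822.04 × 0.0797 = $145.22
Taxable wages = $1,822.04 − $145.22 = $1,676.82
Federal income tax: $1,676.82 × 0.2522 = $422.89
Local income tax: $1,676.82 × 0.03 = $50.30
SDI: $1,822.04 × 0.0071 = $12.94
State unemployment insurance (employee share): $1,822.04 × 0.0068 = $12.39
Social Security (OASDI): $1,822.04 × 0.0612 = $111.51
Roth 401(k) contribution: $1,822.04 × 0.039 = $71.06
Union dues: $1,822.04 × 0.036 = $65.59
Total deductions = $145.22 + $422.89 + $50.30 + $12.94 + $12.39 + $111.51 + $71.06 + $65.59 = $891.90
Net pay = $1,822.04 − $891.90 = $930.14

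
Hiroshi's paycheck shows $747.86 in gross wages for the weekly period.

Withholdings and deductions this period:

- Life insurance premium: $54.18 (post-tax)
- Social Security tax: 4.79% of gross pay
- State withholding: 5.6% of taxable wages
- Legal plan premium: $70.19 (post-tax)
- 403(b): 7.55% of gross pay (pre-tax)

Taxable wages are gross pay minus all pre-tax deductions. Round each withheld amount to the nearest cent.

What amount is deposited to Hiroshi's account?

$492.49

403(b): $747.86 × 0.0755 = $56.46
Taxable wages = $747.86 − $56.46 = $691.40
State withholding: $691.40 × 0.056 = $38.72
Social Security tax: $747.86 × 0.0479 = $35.82
Life insurance premium: $54.18
Legal plan premium: $70.19
Total deductions = $56.46 + $38.72 + $35.82 + $54.18 + $70.19 = $255.37
Net pay = $747.86 − $255.37 = $492.49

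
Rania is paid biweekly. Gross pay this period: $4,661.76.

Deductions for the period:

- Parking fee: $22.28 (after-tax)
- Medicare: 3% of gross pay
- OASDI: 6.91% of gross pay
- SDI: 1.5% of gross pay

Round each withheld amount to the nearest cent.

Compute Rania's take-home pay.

Medicare: $4,661.76 × 0.03 = $139.85
OASDI: $4,661.76 × 0.0691 = $322.13
SDI: $4,661.76 × 0.015 = $69.93
Parking fee: $22.28
Total deductions = $139.85 + $322.13 + $69.93 + $22.28 = $554.19
Net pay = $4,661.76 − $554.19 = $4,107.57

$4,107.57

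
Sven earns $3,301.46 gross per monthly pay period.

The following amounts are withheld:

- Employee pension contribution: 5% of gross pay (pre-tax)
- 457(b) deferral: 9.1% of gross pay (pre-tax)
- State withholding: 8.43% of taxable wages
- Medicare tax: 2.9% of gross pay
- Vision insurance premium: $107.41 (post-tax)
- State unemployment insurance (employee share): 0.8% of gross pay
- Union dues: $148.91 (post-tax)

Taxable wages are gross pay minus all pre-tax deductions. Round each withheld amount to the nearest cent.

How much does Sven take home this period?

$2,218.42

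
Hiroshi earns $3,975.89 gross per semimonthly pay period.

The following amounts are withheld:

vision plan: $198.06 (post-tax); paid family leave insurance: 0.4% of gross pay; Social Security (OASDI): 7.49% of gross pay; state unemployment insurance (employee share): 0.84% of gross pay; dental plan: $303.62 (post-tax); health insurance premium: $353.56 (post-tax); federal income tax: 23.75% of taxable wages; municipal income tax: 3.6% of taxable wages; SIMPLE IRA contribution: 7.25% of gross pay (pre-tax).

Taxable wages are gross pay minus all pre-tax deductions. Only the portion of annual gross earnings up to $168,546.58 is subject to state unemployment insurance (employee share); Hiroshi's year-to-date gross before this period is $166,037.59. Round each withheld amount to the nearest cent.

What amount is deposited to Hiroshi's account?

SIMPLE IRA contribution: $3,975.89 × 0.0725 = $288.25
Taxable wages = $3,975.89 − $288.25 = $3,687.64
Municipal income tax: $3,687.64 × 0.036 = $132.76
Federal income tax: $3,687.64 × 0.2375 = $875.81
Paid family leave insurance: $3,975.89 × 0.004 = $15.90
Social Security (OASDI): $3,975.89 × 0.0749 = $297.79
State unemployment insurance (employee share): only $168,546.58 − $166,037.59 = $2,508.99 of this check is subject → $2,508.99 × 0.0084 = $21.08
Vision plan: $198.06
Dental plan: $303.62
Health insurance premium: $353.56
Total deductions = $288.25 + $132.76 + $875.81 + $15.90 + $297.79 + $21.08 + $198.06 + $303.62 + $353.56 = $2,486.83
Net pay = $3,975.89 − $2,486.83 = $1,489.06

$1,489.06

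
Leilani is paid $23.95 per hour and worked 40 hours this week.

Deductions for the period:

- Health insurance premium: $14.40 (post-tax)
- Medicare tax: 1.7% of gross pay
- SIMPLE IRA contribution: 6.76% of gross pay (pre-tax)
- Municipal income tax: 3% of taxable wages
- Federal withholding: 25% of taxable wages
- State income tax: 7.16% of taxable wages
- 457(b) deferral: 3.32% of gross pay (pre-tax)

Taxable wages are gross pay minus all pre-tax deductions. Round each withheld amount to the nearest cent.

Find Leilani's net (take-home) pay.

Gross pay: 40 × $23.95 = $958.00
SIMPLE IRA contribution: $958.00 × 0.0676 = $64.76
457(b) deferral: $958.00 × 0.0332 = $31.81
Pre-tax total = $64.76 + $31.81 = $96.57
Taxable wages = $958.00 − $96.57 = $861.43
State income tax: $861.43 × 0.0716 = $61.68
Federal withholding: $861.43 × 0.25 = $215.36
Municipal income tax: $861.43 × 0.03 = $25.84
Medicare tax: $958.00 × 0.017 = $16.29
Health insurance premium: $14.40
Total deductions = $64.76 + $31.81 + $61.68 + $215.36 + $25.84 + $16.29 + $14.40 = $430.14
Net pay = $958.00 − $430.14 = $527.86

$527.86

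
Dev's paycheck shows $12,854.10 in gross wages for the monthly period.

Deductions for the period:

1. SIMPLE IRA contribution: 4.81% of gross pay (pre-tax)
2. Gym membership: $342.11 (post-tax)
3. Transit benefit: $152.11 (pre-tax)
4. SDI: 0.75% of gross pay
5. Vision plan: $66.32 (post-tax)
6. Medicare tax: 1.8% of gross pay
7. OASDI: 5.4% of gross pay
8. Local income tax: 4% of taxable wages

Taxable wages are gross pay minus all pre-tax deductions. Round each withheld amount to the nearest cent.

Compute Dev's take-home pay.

Transit benefit: $152.11
SIMPLE IRA contribution: $12,854.10 × 0.0481 = $618.28
Pre-tax total = $152.11 + $618.28 = $770.39
Taxable wages = $12,854.10 − $770.39 = $12,083.71
Local income tax: $12,083.71 × 0.04 = $483.35
OASDI: $12,854.10 × 0.054 = $694.12
Medicare tax: $12,854.10 × 0.018 = $231.37
SDI: $12,854.10 × 0.0075 = $96.41
Gym membership: $342.11
Vision plan: $66.32
Total deductions = $152.11 + $618.28 + $483.35 + $694.12 + $231.37 + $96.41 + $342.11 + $66.32 = $2,684.07
Net pay = $12,854.10 − $2,684.07 = $10,170.03

$10,170.03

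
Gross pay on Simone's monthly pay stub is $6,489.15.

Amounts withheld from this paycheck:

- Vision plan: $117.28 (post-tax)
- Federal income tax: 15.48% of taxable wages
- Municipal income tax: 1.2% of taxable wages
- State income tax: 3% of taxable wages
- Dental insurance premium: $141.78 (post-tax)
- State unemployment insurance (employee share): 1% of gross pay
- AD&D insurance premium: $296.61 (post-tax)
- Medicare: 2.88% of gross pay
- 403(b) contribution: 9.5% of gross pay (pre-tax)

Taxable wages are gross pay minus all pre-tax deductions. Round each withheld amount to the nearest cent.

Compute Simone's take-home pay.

$3,909.49

403(b) contribution: $6,489.15 × 0.095 = $616.47
Taxable wages = $6,489.15 − $616.47 = $5,872.68
State income tax: $5,872.68 × 0.03 = $176.18
Federal income tax: $5,872.68 × 0.1548 = $909.09
Municipal income tax: $5,872.68 × 0.012 = $70.47
Medicare: $6,489.15 × 0.0288 = $186.89
State unemployment insurance (employee share): $6,489.15 × 0.01 = $64.89
Vision plan: $117.28
Dental insurance premium: $141.78
AD&D insurance premium: $296.61
Total deductions = $616.47 + $176.18 + $909.09 + $70.47 + $186.89 + $64.89 + $117.28 + $141.78 + $296.61 = $2,579.66
Net pay = $6,489.15 − $2,579.66 = $3,909.49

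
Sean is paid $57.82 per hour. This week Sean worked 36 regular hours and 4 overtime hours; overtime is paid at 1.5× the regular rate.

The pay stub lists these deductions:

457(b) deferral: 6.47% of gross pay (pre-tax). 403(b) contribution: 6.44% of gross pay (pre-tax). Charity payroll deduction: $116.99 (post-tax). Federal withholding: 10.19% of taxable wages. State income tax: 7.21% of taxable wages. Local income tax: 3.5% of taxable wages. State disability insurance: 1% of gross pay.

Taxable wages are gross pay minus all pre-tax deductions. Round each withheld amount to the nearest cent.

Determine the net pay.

$1,531.64

Regular pay: 36 × $57.82 = $2,081.52
Overtime pay: 4 × $57.82 × 1.5 = $346.92
Gross pay = $2,081.52 + $346.92 = $2,428.44
457(b) deferral: $2,428.44 × 0.0647 = $157.12
403(b) contribution: $2,428.44 × 0.0644 = $156.39
Pre-tax total = $157.12 + $156.39 = $313.51
Taxable wages = $2,428.44 − $313.51 = $2,114.93
Federal withholding: $2,114.93 × 0.1019 = $215.51
State income tax: $2,114.93 × 0.0721 = $152.49
Local income tax: $2,114.93 × 0.035 = $74.02
State disability insurance: $2,428.44 × 0.01 = $24.28
Charity payroll deduction: $116.99
Total deductions = $157.12 + $156.39 + $215.51 + $152.49 + $74.02 + $24.28 + $116.99 = $896.80
Net pay = $2,428.44 − $896.80 = $1,531.64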